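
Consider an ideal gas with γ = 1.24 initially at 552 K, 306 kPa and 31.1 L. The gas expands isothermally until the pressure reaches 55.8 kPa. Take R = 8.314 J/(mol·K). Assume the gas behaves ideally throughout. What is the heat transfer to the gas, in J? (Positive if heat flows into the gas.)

16200 J

n = P₁V₁/(RT₁) = 306×31.1/(8.314×552) = 2.07 mol.
Isothermal: T stays 552 K; PV = const ⇒ V₂ = 171 L, P₂ = 55.8 kPa.
ΔU = 0 (ideal gas, T constant).
W = nRT ln(V₂/V₁) = 2.07×8.314×552×ln(5.48) = 16200 J.
Q = ΔU + W = 16200 J.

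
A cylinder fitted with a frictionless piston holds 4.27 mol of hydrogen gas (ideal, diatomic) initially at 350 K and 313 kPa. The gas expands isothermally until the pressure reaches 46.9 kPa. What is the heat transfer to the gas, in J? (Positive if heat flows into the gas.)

23600 J

V₁ = nRT₁/P₁ = 4.27×8.314×350/313 = 39.7 L.
Isothermal: T stays 350 K; PV = const ⇒ V₂ = 265 L, P₂ = 46.9 kPa.
ΔU = 0 (ideal gas, T constant).
W = nRT ln(V₂/V₁) = 4.27×8.314×350×ln(6.67) = 23600 J.
Q = ΔU + W = 23600 J.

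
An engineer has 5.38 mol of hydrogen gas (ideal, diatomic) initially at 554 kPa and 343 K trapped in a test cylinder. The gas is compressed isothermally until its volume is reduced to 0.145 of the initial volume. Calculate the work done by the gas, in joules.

V₁ = nRT₁/P₁ = 5.38×8.314×343/554 = 27.7 L.
Isothermal: T stays 343 K; PV = const ⇒ V₂ = 4.02 L, P₂ = 3820 kPa.
W = nRT ln(V₂/V₁) = 5.38×8.314×343×ln(0.145) = -29600 J.

-29600 J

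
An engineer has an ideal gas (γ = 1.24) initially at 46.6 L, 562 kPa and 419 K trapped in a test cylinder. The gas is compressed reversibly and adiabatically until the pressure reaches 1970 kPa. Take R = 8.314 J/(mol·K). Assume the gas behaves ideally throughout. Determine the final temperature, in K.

534 K

Adiabatic: T₂/T₁ = (P₂/P₁)^((γ−1)/γ) ⇒ T₂ = 419×(3.51)^0.194 = 534 K; V₂ = 16.9 L.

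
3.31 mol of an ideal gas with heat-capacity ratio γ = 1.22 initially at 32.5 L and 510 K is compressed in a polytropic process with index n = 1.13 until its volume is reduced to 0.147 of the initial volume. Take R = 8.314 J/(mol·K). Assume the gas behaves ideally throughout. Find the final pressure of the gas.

3770 kPa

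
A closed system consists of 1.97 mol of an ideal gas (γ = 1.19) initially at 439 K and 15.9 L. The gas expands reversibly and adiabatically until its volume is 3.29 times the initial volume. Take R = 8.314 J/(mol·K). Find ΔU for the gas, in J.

P₁ = nRT₁/V₁ = 1.97×8.314×439/15.9 = 452 kPa.
Adiabatic: TV^(γ−1) = const ⇒ T₂ = 439×(0.304)^0.190 = 350 K; PV^γ = const ⇒ P₂ = 110 kPa.
For an ideal gas ΔU = nCvΔT with Cv = R/(γ−1) = 43.8 J/(mol·K).
ΔU = 1.97×43.8×(350−439) = -7660 J.

-7660 J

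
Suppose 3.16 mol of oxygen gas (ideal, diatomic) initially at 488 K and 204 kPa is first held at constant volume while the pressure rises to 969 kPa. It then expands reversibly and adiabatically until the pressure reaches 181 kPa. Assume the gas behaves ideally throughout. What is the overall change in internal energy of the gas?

V₁ = nRT₁/P₁ = 3.16×8.314×488/204 = 62.8 L.
Step 1 — Isochoric: V stays 62.8 L; P/T = const ⇒ T₂ = 2320 K, P₂ = 969 kPa.
W = 0 (no volume change).
ΔU = nCvΔT = 3.16×20.8×(2320−488) = 120000 J.
Q = ΔU = 120000 J.
State after step 1: P = 969 kPa, V = 62.8 L, T = 2320 K.
Step 2 — Adiabatic: T₂/T₁ = (P₂/P₁)^((γ−1)/γ) ⇒ T₂ = 2320×(0.187)^0.286 = 1440 K; V₂ = 208 L.
ΔU = nCvΔT = 3.16×20.8×(1440−2320) = -58000 J.
Q = 0 for an adiabatic process, so W = −ΔU = 58000 J.
Net over both steps: W = 58000 J, Q = 120000 J, ΔU = 62200 J.

62200 J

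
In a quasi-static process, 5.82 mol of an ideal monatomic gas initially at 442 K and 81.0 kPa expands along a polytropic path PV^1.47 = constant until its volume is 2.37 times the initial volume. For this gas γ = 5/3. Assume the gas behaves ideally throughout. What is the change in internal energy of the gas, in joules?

V₁ = nRT₁/P₁ = 5.82×8.314×442/81.0 = 264 L.
Polytropic n=1.47: T₂ = T₁(V₁/V₂)^(n−1) = 442×(0.422)^0.47 = 295 K; P₂ = P₁(V₁/V₂)^n = 22.8 kPa.
For an ideal gas ΔU = nCvΔT with Cv = (3/2)R = 12.5 J/(mol·K).
ΔU = 5.82×12.5×(295−442) = -10700 J.

-10700 J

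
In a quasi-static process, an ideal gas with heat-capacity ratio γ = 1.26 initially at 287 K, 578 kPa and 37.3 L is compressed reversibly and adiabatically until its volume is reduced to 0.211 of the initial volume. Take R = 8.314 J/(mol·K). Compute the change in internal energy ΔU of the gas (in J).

41300 J

n = P₁V₁/(RT₁) = 578×37.3/(8.314×287) = 9.04 mol.
Adiabatic: TV^(γ−1) = const ⇒ T₂ = 287×(4.74)^0.260 = 430 K; PV^γ = const ⇒ P₂ = 4110 kPa.
For an ideal gas ΔU = nCvΔT with Cv = R/(γ−1) = 32.0 J/(mol·K).
ΔU = 9.04×32.0×(430−287) = 41300 J.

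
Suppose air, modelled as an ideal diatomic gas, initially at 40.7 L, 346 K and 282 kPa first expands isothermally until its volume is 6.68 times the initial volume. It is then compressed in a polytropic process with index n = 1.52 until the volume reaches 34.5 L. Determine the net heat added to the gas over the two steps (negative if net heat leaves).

34500 J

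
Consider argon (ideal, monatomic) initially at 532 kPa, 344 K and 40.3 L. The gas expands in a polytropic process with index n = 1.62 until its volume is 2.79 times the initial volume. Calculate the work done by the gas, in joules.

n = P₁V₁/(RT₁) = 532×40.3/(8.314×344) = 7.50 mol.
Polytropic n=1.62: T₂ = T₁(V₁/V₂)^(n−1) = 344×(0.358)^0.62 = 182 K; P₂ = P₁(V₁/V₂)^n = 101 kPa.
W = (P₁V₁−P₂V₂)/(n−1) = (532×40.3−101×112)/0.62 = 16300 J.

16300 J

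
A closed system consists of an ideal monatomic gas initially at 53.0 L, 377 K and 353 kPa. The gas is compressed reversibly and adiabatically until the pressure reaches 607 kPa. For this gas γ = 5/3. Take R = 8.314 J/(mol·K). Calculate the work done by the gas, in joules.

n = P₁V₁/(RT₁) = 353×53.0/(8.314×377) = 5.97 mol.
Adiabatic: T₂/T₁ = (P₂/P₁)^((γ−1)/γ) ⇒ T₂ = 377×(1.72)^0.400 = 468 K; V₂ = 38.3 L.
ΔU = nCvΔT = 5.97×12.5×(468−377) = 6790 J.
Q = 0 for an adiabatic process, so W = −ΔU = -6790 J.

-6790 J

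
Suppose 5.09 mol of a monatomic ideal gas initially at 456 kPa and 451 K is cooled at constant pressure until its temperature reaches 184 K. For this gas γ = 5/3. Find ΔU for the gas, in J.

V₁ = nRT₁/P₁ = 5.09×8.314×451/456 = 41.9 L.
Isobaric: P stays 456 kPa; V/T = const ⇒ T₂ = 184 K, V₂ = 17.1 L.
For an ideal gas ΔU = nCvΔT with Cv = (3/2)R = 12.5 J/(mol·K).
ΔU = 5.09×12.5×(184−451) = -16900 J.

-16900 J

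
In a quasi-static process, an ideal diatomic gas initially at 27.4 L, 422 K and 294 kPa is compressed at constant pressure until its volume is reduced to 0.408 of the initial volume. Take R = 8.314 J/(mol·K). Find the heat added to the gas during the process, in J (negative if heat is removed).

-16700 J

n = P₁V₁/(RT₁) = 294×27.4/(8.314×422) = 2.30 mol.
Isobaric: P stays 294 kPa; V/T = const ⇒ T₂ = 172 K, V₂ = 11.2 L.
W = PΔV = 294×(11.2−27.4) kPa·L = -4770 J.
ΔU = nCvΔT = 2.30×20.8×(172−422) = -11900 J.
Q = ΔU + W = nCpΔT = -16700 J.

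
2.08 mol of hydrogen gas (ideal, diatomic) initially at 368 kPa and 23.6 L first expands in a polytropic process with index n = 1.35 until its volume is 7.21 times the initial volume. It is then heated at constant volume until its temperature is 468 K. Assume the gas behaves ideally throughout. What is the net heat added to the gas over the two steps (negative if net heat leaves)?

T₁ = P₁V₁/(nR) = 368×23.6/(2.08×8.314) = 502 K.
Step 1 — Polytropic n=1.35: T₂ = T₁(V₁/V₂)^(n−1) = 502×(0.139)^0.35 = 252 K; P₂ = P₁(V₁/V₂)^n = 25.6 kPa.
W = (P₁V₁−P₂V₂)/(n−1) = (368×23.6−25.6×170)/0.35 = 12400 J.
ΔU = nCvΔT = 2.08×20.8×(252−502) = -10800 J.
Q = ΔU + W = 1550 J.
State after step 1: P = 25.6 kPa, V = 170 L, T = 252 K.
Step 2 — Isochoric: V stays 170 L; P/T = const ⇒ T₂ = 468 K, P₂ = 47.6 kPa.
W = 0 (no volume change).
ΔU = nCvΔT = 2.08×20.8×(468−252) = 9360 J.
Q = ΔU = 9360 J.
Net over both steps: W = 12400 J, Q = 10900 J, ΔU = -1480 J.

10900 J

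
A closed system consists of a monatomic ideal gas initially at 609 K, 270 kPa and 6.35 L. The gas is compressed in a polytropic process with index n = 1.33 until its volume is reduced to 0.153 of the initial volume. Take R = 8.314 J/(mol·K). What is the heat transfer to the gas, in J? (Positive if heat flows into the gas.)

n = P₁V₁/(RT₁) = 270×6.35/(8.314×609) = 0.339 mol.
Polytropic n=1.33: T₂ = T₁(V₁/V₂)^(n−1) = 609×(6.54)^0.33 = 1130 K; P₂ = P₁(V₁/V₂)^n = 3280 kPa.
W = (P₁V₁−P₂V₂)/(n−1) = (270×6.35−3280×0.972)/0.33 = -4460 J.
ΔU = nCvΔT = 0.339×12.5×(1130−609) = 2210 J.
Q = ΔU + W = -2250 J.

-2250 J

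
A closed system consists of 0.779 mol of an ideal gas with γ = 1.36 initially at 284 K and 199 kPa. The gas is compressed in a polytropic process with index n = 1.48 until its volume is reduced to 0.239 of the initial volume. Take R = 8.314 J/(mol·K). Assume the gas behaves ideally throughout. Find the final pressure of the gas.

1660 kPa

V₁ = nRT₁/P₁ = 0.779×8.314×284/199 = 9.24 L.
Polytropic n=1.48: T₂ = T₁(V₁/V₂)^(n−1) = 284×(4.18)^0.48 = 565 K; P₂ = P₁(V₁/V₂)^n = 1660 kPa.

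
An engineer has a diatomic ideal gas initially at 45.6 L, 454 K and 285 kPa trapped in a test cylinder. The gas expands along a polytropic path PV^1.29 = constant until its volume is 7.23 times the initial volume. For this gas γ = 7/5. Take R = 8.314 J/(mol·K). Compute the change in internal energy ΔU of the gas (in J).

n = P₁V₁/(RT₁) = 285×45.6/(8.314×454) = 3.44 mol.
Polytropic n=1.29: T₂ = T₁(V₁/V₂)^(n−1) = 454×(0.138)^0.29 = 256 K; P₂ = P₁(V₁/V₂)^n = 22.2 kPa.
For an ideal gas ΔU = nCvΔT with Cv = (5/2)R = 20.8 J/(mol·K).
ΔU = 3.44×20.8×(256−454) = -14200 J.

-14200 J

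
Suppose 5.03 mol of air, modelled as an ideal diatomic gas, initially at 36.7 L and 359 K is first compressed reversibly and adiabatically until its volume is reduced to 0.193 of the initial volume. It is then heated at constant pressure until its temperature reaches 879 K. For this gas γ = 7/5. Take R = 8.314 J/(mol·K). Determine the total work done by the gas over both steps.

P₁ = nRT₁/V₁ = 5.03×8.314×359/36.7 = 409 kPa.
Step 1 — Adiabatic: TV^(γ−1) = const ⇒ T₂ = 359×(5.18)^0.400 = 693 K; PV^γ = const ⇒ P₂ = 4090 kPa.
ΔU = nCvΔT = 5.03×20.8×(693−359) = 34900 J.
Q = 0 for an adiabatic process, so W = −ΔU = -34900 J.
State after step 1: P = 4090 kPa, V = 7.08 L, T = 693 K.
Step 2 — Isobaric: P stays 4090 kPa; V/T = const ⇒ T₂ = 879 K, V₂ = 8.98 L.
W = PΔV = 4090×(8.98−7.08) kPa·L = 7770 J.
ΔU = nCvΔT = 5.03×20.8×(879−693) = 19400 J.
Q = ΔU + W = nCpΔT = 27200 J.
Net over both steps: W = -27200 J, Q = 27200 J, ΔU = 54400 J.

-27200 J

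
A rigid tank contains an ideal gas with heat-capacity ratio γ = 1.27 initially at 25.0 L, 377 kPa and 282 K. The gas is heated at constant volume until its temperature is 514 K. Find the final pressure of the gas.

Isochoric: V stays 25.0 L; P/T = const ⇒ T₂ = 514 K, P₂ = 687 kPa.

687 kPa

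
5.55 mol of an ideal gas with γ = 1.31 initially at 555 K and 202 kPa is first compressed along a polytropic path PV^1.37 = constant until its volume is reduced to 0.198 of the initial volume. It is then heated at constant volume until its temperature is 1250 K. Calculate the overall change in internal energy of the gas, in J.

103000 J

V₁ = nRT₁/P₁ = 5.55×8.314×555/202 = 127 L.
Step 1 — Polytropic n=1.37: T₂ = T₁(V₁/V₂)^(n−1) = 555×(5.05)^0.37 = 1010 K; P₂ = P₁(V₁/V₂)^n = 1860 kPa.
W = (P₁V₁−P₂V₂)/(n−1) = (202×127−1860×25.1)/0.37 = -56800 J.
ΔU = nCvΔT = 5.55×26.8×(1010−555) = 67800 J.
Q = ΔU + W = 11000 J.
State after step 1: P = 1860 kPa, V = 25.1 L, T = 1010 K.
Step 2 — Isochoric: V stays 25.1 L; P/T = const ⇒ T₂ = 1250 K, P₂ = 2300 kPa.
W = 0 (no volume change).
ΔU = nCvΔT = 5.55×26.8×(1250−1010) = 35700 J.
Q = ΔU = 35700 J.
Net over both steps: W = -56800 J, Q = 46600 J, ΔU = 103000 J.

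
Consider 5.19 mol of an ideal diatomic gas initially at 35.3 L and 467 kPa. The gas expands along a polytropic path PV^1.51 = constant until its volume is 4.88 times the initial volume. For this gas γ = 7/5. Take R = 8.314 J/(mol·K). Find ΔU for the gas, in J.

-22900 J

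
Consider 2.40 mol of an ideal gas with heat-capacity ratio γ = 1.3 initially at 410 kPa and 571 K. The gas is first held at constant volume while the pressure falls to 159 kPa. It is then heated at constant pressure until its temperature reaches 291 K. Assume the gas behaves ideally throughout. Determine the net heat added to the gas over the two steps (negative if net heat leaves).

V₁ = nRT₁/P₁ = 2.40×8.314×571/410 = 27.8 L.
Step 1 — Isochoric: V stays 27.8 L; P/T = const ⇒ T₂ = 221 K, P₂ = 159 kPa.
W = 0 (no volume change).
ΔU = nCvΔT = 2.40×27.7×(221−571) = -23300 J.
Q = ΔU = -23300 J.
State after step 1: P = 159 kPa, V = 27.8 L, T = 221 K.
Step 2 — Isobaric: P stays 159 kPa; V/T = const ⇒ T₂ = 291 K, V₂ = 36.5 L.
W = PΔV = 159×(36.5−27.8) kPa·L = 1390 J.
ΔU = nCvΔT = 2.40×27.7×(291−221) = 4630 J.
Q = ΔU + W = nCpΔT = 6010 J.
Net over both steps: W = 1390 J, Q = -17200 J, ΔU = -18600 J.

-17200 J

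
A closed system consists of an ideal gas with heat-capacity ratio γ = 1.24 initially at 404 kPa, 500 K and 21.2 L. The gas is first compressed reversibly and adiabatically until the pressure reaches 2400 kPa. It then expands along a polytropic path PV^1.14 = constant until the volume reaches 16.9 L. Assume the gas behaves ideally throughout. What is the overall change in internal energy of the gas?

6840 J

n = P₁V₁/(RT₁) = 404×21.2/(8.314×500) = 2.06 mol.
Step 1 — Adiabatic: T₂/T₁ = (P₂/P₁)^((γ−1)/γ) ⇒ T₂ = 500×(5.94)^0.194 = 706 K; V₂ = 5.04 L.
ΔU = nCvΔT = 2.06×34.6×(706−500) = 14700 J.
Q = 0 for an adiabatic process, so W = −ΔU = -14700 J.
State after step 1: P = 2400 kPa, V = 5.04 L, T = 706 K.
Step 2 — Polytropic n=1.14: T₂ = T₁(V₁/V₂)^(n−1) = 706×(0.298)^0.14 = 596 K; P₂ = P₁(V₁/V₂)^n = 604 kPa.
W = (P₁V₁−P₂V₂)/(n−1) = (2400×5.04−604×16.9)/0.14 = 13500 J.
ΔU = nCvΔT = 2.06×34.6×(596−706) = -7850 J.
Q = ΔU + W = 5610 J.
Net over both steps: W = -1230 J, Q = 5610 J, ΔU = 6840 J.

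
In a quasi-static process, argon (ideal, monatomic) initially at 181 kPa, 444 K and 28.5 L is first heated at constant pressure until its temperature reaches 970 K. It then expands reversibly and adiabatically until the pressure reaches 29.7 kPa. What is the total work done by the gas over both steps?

14800 J

n = P₁V₁/(RT₁) = 181×28.5/(8.314×444) = 1.40 mol.
Step 1 — Isobaric: P stays 181 kPa; V/T = const ⇒ T₂ = 970 K, V₂ = 62.3 L.
W = PΔV = 181×(62.3−28.5) kPa·L = 6110 J.
ΔU = nCvΔT = 1.40×12.5×(970−444) = 9170 J.
Q = ΔU + W = nCpΔT = 15300 J.
State after step 1: P = 181 kPa, V = 62.3 L, T = 970 K.
Step 2 — Adiabatic: T₂/T₁ = (P₂/P₁)^((γ−1)/γ) ⇒ T₂ = 970×(0.164)^0.400 = 471 K; V₂ = 184 L.
ΔU = nCvΔT = 1.40×12.5×(471−970) = -8700 J.
Q = 0 for an adiabatic process, so W = −ΔU = 8700 J.
Net over both steps: W = 14800 J, Q = 15300 J, ΔU = 466 J.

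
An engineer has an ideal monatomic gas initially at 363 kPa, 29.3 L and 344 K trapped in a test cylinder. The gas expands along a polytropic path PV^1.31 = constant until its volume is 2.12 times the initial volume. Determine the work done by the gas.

7130 J

n = P₁V₁/(RT₁) = 363×29.3/(8.314×344) = 3.72 mol.
Polytropic n=1.31: T₂ = T₁(V₁/V₂)^(n−1) = 344×(0.472)^0.31 = 273 K; P₂ = P₁(V₁/V₂)^n = 136 kPa.
W = (P₁V₁−P₂V₂)/(n−1) = (363×29.3−136×62.1)/0.31 = 7130 J.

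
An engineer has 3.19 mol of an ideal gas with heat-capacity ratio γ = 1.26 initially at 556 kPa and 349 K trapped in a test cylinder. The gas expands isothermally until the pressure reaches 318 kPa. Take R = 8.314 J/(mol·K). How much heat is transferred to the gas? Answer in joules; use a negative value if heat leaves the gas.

5170 J

V₁ = nRT₁/P₁ = 3.19×8.314×349/556 = 16.6 L.
Isothermal: T stays 349 K; PV = const ⇒ V₂ = 29.1 L, P₂ = 318 kPa.
ΔU = 0 (ideal gas, T constant).
W = nRT ln(V₂/V₁) = 3.19×8.314×349×ln(1.75) = 5170 J.
Q = ΔU + W = 5170 J.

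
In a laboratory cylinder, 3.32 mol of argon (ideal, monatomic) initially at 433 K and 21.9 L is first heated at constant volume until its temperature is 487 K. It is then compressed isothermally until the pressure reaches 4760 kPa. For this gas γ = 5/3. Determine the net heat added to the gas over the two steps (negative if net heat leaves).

-25300 J

P₁ = nRT₁/V₁ = 3.32×8.314×433/21.9 = 546 kPa.
Step 1 — Isochoric: V stays 21.9 L; P/T = const ⇒ T₂ = 487 K, P₂ = 614 kPa.
W = 0 (no volume change).
ΔU = nCvΔT = 3.32×12.5×(487−433) = 2240 J.
Q = ΔU = 2240 J.
State after step 1: P = 614 kPa, V = 21.9 L, T = 487 K.
Step 2 — Isothermal: T stays 487 K; PV = const ⇒ V₂ = 2.82 L, P₂ = 4760 kPa.
ΔU = 0 (ideal gas, T constant).
W = nRT ln(V₂/V₁) = 3.32×8.314×487×ln(0.129) = -27500 J.
Q = ΔU + W = -27500 J.
Net over both steps: W = -27500 J, Q = -25300 J, ΔU = 2240 J.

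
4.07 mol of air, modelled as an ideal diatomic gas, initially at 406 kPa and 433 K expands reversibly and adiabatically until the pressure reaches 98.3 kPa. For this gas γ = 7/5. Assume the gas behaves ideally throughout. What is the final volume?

V₁ = nRT₁/P₁ = 4.07×8.314×433/406 = 36.1 L.
Adiabatic: T₂/T₁ = (P₂/P₁)^((γ−1)/γ) ⇒ T₂ = 433×(0.242)^0.286 = 289 K; V₂ = 99.4 L.

99.4 L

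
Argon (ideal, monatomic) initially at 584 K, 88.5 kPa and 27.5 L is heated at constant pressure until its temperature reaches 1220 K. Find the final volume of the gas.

Isobaric: P stays 88.5 kPa; V/T = const ⇒ T₂ = 1220 K, V₂ = 57.4 L.

57.4 L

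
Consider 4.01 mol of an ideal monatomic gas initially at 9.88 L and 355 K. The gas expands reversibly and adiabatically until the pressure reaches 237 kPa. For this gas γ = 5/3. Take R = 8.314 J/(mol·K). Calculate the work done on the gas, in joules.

P₁ = nRT₁/V₁ = 4.01×8.314×355/9.88 = 1200 kPa.
Adiabatic: T₂/T₁ = (P₂/P₁)^((γ−1)/γ) ⇒ T₂ = 355×(0.198)^0.400 = 186 K; V₂ = 26.1 L.
ΔU = nCvΔT = 4.01×12.5×(186−355) = -8470 J.
Q = 0 for an adiabatic process, so W = −ΔU = 8470 J.
Work done on the gas = −W_by = -8470 J.

-8470 J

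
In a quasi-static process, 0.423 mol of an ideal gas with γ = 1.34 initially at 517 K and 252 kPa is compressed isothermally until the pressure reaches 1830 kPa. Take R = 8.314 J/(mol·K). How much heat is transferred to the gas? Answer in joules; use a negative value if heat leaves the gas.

V₁ = nRT₁/P₁ = 0.423×8.314×517/252 = 7.22 L.
Isothermal: T stays 517 K; PV = const ⇒ V₂ = 0.994 L, P₂ = 1830 kPa.
ΔU = 0 (ideal gas, T constant).
W = nRT ln(V₂/V₁) = 0.423×8.314×517×ln(0.138) = -3600 J.
Q = ΔU + W = -3600 J.

-3600 J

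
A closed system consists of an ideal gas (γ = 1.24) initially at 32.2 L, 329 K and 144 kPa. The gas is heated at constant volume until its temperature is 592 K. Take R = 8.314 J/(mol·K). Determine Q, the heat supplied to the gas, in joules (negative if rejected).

n = P₁V₁/(RT₁) = 144×32.2/(8.314×329) = 1.70 mol.
Isochoric: V stays 32.2 L; P/T = const ⇒ T₂ = 592 K, P₂ = 259 kPa.
W = 0 (no volume change).
ΔU = nCvΔT = 1.70×34.6×(592−329) = 15400 J.
Q = ΔU = 15400 J.

15400 J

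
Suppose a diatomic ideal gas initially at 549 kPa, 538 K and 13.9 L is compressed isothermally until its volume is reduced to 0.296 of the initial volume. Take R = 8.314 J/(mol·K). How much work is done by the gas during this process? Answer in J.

-9290 J

n = P₁V₁/(RT₁) = 549×13.9/(8.314×538) = 1.71 mol.
Isothermal: T stays 538 K; PV = const ⇒ V₂ = 4.11 L, P₂ = 1850 kPa.
W = nRT ln(V₂/V₁) = 1.71×8.314×538×ln(0.296) = -9290 J.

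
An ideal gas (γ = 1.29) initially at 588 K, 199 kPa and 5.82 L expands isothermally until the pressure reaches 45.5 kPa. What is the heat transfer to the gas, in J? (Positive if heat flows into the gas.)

1710 J

n = P₁V₁/(RT₁) = 199×5.82/(8.314×588) = 0.237 mol.
Isothermal: T stays 588 K; PV = const ⇒ V₂ = 25.5 L, P₂ = 45.5 kPa.
ΔU = 0 (ideal gas, T constant).
W = nRT ln(V₂/V₁) = 0.237×8.314×588×ln(4.37) = 1710 J.
Q = ΔU + W = 1710 J.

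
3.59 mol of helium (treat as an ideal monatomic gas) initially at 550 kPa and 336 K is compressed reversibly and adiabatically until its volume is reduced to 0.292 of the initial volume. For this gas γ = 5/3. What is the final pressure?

4280 kPa

V₁ = nRT₁/P₁ = 3.59×8.314×336/550 = 18.2 L.
Adiabatic: TV^(γ−1) = const ⇒ T₂ = 336×(3.42)^0.667 = 763 K; PV^γ = const ⇒ P₂ = 4280 kPa.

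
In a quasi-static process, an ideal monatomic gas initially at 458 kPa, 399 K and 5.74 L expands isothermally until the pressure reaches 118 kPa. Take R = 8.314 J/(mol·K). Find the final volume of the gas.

Isothermal: T stays 399 K; PV = const ⇒ V₂ = 22.3 L, P₂ = 118 kPa.

22.3 L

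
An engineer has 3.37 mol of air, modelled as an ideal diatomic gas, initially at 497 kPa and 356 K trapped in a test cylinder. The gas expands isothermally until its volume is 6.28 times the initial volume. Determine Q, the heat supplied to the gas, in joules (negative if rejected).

V₁ = nRT₁/P₁ = 3.37×8.314×356/497 = 20.1 L.
Isothermal: T stays 356 K; PV = const ⇒ V₂ = 126 L, P₂ = 79.1 kPa.
ΔU = 0 (ideal gas, T constant).
W = nRT ln(V₂/V₁) = 3.37×8.314×356×ln(6.28) = 18300 J.
Q = ΔU + W = 18300 J.

18300 J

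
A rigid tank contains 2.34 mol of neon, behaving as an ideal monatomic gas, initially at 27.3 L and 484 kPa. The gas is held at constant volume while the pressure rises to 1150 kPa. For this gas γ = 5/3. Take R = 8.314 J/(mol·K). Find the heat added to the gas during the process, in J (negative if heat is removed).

27300 J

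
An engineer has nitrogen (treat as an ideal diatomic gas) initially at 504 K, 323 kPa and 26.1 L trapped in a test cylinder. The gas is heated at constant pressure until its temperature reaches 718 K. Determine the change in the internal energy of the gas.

n = P₁V₁/(RT₁) = 323×26.1/(8.314×504) = 2.01 mol.
Isobaric: P stays 323 kPa; V/T = const ⇒ T₂ = 718 K, V₂ = 37.2 L.
For an ideal gas ΔU = nCvΔT with Cv = (5/2)R = 20.8 J/(mol·K).
ΔU = 2.01×20.8×(718−504) = 8950 J.

8950 J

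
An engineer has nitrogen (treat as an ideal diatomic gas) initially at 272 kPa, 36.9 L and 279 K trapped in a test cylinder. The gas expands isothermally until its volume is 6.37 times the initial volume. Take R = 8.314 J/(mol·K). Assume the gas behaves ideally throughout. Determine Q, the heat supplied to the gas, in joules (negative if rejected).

n = P₁V₁/(RT₁) = 272×36.9/(8.314×279) = 4.33 mol.
Isothermal: T stays 279 K; PV = const ⇒ V₂ = 235 L, P₂ = 42.7 kPa.
ΔU = 0 (ideal gas, T constant).
W = nRT ln(V₂/V₁) = 4.33×8.314×279×ln(6.37) = 18600 J.
Q = ΔU + W = 18600 J.

18600 J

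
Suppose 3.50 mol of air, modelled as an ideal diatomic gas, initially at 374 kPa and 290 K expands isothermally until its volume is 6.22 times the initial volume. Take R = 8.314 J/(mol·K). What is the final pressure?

60.1 kPa

V₁ = nRT₁/P₁ = 3.50×8.314×290/374 = 22.6 L.
Isothermal: T stays 290 K; PV = const ⇒ V₂ = 140 L, P₂ = 60.1 kPa.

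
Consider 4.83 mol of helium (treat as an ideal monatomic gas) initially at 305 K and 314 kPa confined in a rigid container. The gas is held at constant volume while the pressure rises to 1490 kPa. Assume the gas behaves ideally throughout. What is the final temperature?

1450 K

V₁ = nRT₁/P₁ = 4.83×8.314×305/314 = 39.0 L.
Isochoric: V stays 39.0 L; P/T = const ⇒ T₂ = 1450 K, P₂ = 1490 kPa.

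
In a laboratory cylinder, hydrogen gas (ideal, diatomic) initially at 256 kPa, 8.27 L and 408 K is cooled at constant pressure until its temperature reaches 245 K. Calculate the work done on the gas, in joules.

846 J

n = P₁V₁/(RT₁) = 256×8.27/(8.314×408) = 0.624 mol.
Isobaric: P stays 256 kPa; V/T = const ⇒ T₂ = 245 K, V₂ = 4.97 L.
W = PΔV = 256×(4.97−8.27) kPa·L = -846 J.
Work done on the gas = −W_by = 846 J.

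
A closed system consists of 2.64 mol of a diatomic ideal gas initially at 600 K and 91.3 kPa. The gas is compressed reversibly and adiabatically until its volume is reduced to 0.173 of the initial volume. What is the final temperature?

1210 K

V₁ = nRT₁/P₁ = 2.64×8.314×600/91.3 = 144 L.
Adiabatic: TV^(γ−1) = const ⇒ T₂ = 600×(5.78)^0.400 = 1210 K; PV^γ = const ⇒ P₂ = 1060 kPa.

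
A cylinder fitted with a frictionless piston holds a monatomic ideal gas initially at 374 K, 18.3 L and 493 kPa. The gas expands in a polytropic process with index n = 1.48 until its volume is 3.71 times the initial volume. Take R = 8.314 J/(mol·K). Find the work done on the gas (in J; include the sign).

n = P₁V₁/(RT₁) = 493×18.3/(8.314×374) = 2.90 mol.
Polytropic n=1.48: T₂ = T₁(V₁/V₂)^(n−1) = 374×(0.270)^0.48 = 199 K; P₂ = P₁(V₁/V₂)^n = 70.8 kPa.
W = (P₁V₁−P₂V₂)/(n−1) = (493×18.3−70.8×67.9)/0.48 = 8780 J.
Work done on the gas = −W_by = -8780 J.

-8780 J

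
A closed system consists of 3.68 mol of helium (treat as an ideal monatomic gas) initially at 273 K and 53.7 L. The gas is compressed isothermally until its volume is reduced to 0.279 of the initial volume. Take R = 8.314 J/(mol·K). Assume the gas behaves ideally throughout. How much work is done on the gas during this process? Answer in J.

10700 J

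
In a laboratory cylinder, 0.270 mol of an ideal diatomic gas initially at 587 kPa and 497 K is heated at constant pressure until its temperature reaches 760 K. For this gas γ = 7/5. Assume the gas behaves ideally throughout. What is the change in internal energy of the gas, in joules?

V₁ = nRT₁/P₁ = 0.270×8.314×497/587 = 1.90 L.
Isobaric: P stays 587 kPa; V/T = const ⇒ T₂ = 760 K, V₂ = 2.91 L.
For an ideal gas ΔU = nCvΔT with Cv = (5/2)R = 20.8 J/(mol·K).
ΔU = 0.270×20.8×(760−497) = 1480 J.

1480 J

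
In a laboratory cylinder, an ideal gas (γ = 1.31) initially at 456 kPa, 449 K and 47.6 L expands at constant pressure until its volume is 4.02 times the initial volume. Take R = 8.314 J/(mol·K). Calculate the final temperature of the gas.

1800 K

Isobaric: P stays 456 kPa; V/T = const ⇒ T₂ = 1800 K, V₂ = 191 L.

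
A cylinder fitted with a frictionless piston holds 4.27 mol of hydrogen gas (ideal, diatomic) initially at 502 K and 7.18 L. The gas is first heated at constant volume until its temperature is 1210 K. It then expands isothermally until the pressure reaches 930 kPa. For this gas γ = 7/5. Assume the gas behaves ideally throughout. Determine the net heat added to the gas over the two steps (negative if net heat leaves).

143000 J

P₁ = nRT₁/V₁ = 4.27×8.314×502/7.18 = 2480 kPa.
Step 1 — Isochoric: V stays 7.18 L; P/T = const ⇒ T₂ = 1210 K, P₂ = 5980 kPa.
W = 0 (no volume change).
ΔU = nCvΔT = 4.27×20.8×(1210−502) = 62800 J.
Q = ΔU = 62800 J.
State after step 1: P = 5980 kPa, V = 7.18 L, T = 1210 K.
Step 2 — Isothermal: T stays 1210 K; PV = const ⇒ V₂ = 46.2 L, P₂ = 930 kPa.
ΔU = 0 (ideal gas, T constant).
W = nRT ln(V₂/V₁) = 4.27×8.314×1210×ln(6.43) = 80000 J.
Q = ΔU + W = 80000 J.
Net over both steps: W = 80000 J, Q = 143000 J, ΔU = 62800 J.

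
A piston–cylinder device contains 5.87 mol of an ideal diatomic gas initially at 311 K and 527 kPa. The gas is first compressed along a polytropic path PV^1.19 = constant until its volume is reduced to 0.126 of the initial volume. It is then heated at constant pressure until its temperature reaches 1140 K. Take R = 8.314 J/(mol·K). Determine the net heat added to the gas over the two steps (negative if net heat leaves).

V₁ = nRT₁/P₁ = 5.87×8.314×311/527 = 28.8 L.
Step 1 — Polytropic n=1.19: T₂ = T₁(V₁/V₂)^(n−1) = 311×(7.94)^0.19 = 461 K; P₂ = P₁(V₁/V₂)^n = 6200 kPa.
W = (P₁V₁−P₂V₂)/(n−1) = (527×28.8−6200×3.63)/0.19 = -38500 J.
ΔU = nCvΔT = 5.87×20.8×(461−311) = 18300 J.
Q = ΔU + W = -20200 J.
State after step 1: P = 6200 kPa, V = 3.63 L, T = 461 K.
Step 2 — Isobaric: P stays 6200 kPa; V/T = const ⇒ T₂ = 1140 K, V₂ = 8.97 L.
W = PΔV = 6200×(8.97−3.63) kPa·L = 33100 J.
ΔU = nCvΔT = 5.87×20.8×(1140−461) = 82800 J.
Q = ΔU + W = nCpΔT = 116000 J.
Net over both steps: W = -5390 J, Q = 95800 J, ΔU = 101000 J.

95800 J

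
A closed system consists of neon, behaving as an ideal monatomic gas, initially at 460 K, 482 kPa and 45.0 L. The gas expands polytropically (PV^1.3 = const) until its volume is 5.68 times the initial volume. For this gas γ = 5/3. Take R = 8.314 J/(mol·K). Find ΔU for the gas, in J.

-13200 J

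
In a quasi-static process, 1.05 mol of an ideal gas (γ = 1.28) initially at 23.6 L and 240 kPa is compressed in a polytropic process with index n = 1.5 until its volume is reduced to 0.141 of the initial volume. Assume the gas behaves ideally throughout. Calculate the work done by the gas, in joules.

T₁ = P₁V₁/(nR) = 240×23.6/(1.05×8.314) = 649 K.
Polytropic n=1.5: T₂ = T₁(V₁/V₂)^(n−1) = 649×(7.09)^0.50 = 1730 K; P₂ = P₁(V₁/V₂)^n = 4530 kPa.
W = (P₁V₁−P₂V₂)/(n−1) = (240×23.6−4530×3.33)/0.50 = -18800 J.

-18800 J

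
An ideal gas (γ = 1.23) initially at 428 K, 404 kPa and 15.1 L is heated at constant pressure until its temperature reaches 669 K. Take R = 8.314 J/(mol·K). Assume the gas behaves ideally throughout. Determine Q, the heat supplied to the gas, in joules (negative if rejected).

n = P₁V₁/(RT₁) = 404×15.1/(8.314×428) = 1.71 mol.
Isobaric: P stays 404 kPa; V/T = const ⇒ T₂ = 669 K, V₂ = 23.6 L.
W = PΔV = 404×(23.6−15.1) kPa·L = 3440 J.
ΔU = nCvΔT = 1.71×36.1×(669−428) = 14900 J.
Q = ΔU + W = nCpΔT = 18400 J.

18400 J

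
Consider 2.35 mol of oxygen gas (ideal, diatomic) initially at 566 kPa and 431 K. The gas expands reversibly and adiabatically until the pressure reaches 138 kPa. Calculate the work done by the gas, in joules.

6990 J

V₁ = nRT₁/P₁ = 2.35×8.314×431/566 = 14.9 L.
Adiabatic: T₂/T₁ = (P₂/P₁)^((γ−1)/γ) ⇒ T₂ = 431×(0.244)^0.286 = 288 K; V₂ = 40.8 L.
ΔU = nCvΔT = 2.35×20.8×(288−431) = -6990 J.
Q = 0 for an adiabatic process, so W = −ΔU = 6990 J.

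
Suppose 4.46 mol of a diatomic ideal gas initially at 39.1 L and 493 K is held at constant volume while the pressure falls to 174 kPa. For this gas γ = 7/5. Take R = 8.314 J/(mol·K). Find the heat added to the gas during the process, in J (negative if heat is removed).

P₁ = nRT₁/V₁ = 4.46×8.314×493/39.1 = 468 kPa.
Isochoric: V stays 39.1 L; P/T = const ⇒ T₂ = 183 K, P₂ = 174 kPa.
W = 0 (no volume change).
ΔU = nCvΔT = 4.46×20.8×(183−493) = -28700 J.
Q = ΔU = -28700 J.

-28700 J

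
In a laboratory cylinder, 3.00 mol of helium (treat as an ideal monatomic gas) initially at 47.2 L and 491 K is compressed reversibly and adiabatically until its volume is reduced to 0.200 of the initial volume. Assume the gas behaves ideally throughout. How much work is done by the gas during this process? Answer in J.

P₁ = nRT₁/V₁ = 3.00×8.314×491/47.2 = 259 kPa.
Adiabatic: TV^(γ−1) = const ⇒ T₂ = 491×(5.00)^0.667 = 1440 K; PV^γ = const ⇒ P₂ = 3790 kPa.
ΔU = nCvΔT = 3.00×12.5×(1440−491) = 35300 J.
Q = 0 for an adiabatic process, so W = −ΔU = -35300 J.

-35300 J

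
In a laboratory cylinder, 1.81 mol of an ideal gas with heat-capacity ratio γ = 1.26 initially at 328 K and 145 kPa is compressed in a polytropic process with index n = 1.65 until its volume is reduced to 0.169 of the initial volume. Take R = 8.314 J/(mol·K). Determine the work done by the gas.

V₁ = nRT₁/P₁ = 1.81×8.314×328/145 = 34.0 L.
Polytropic n=1.65: T₂ = T₁(V₁/V₂)^(n−1) = 328×(5.92)^0.65 = 1040 K; P₂ = P₁(V₁/V₂)^n = 2720 kPa.
W = (P₁V₁−P₂V₂)/(n−1) = (145×34.0−2720×5.75)/0.65 = -16500 J.

-16500 J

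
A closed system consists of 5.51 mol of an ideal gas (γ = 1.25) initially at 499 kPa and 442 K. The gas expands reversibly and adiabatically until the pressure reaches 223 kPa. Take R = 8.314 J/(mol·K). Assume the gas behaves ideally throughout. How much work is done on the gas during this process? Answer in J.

V₁ = nRT₁/P₁ = 5.51×8.314×442/499 = 40.6 L.
Adiabatic: T₂/T₁ = (P₂/P₁)^((γ−1)/γ) ⇒ T₂ = 442×(0.447)^0.200 = 376 K; V₂ = 77.3 L.
ΔU = nCvΔT = 5.51×33.3×(376−442) = -12100 J.
Q = 0 for an adiabatic process, so W = −ΔU = 12100 J.
Work done on the gas = −W_by = -12100 J.

-12100 J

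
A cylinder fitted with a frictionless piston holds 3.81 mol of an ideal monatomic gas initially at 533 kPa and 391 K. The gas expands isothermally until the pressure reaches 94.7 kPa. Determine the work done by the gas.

21400 J

V₁ = nRT₁/P₁ = 3.81×8.314×391/533 = 23.2 L.
Isothermal: T stays 391 K; PV = const ⇒ V₂ = 131 L, P₂ = 94.7 kPa.
W = nRT ln(V₂/V₁) = 3.81×8.314×391×ln(5.63) = 21400 J.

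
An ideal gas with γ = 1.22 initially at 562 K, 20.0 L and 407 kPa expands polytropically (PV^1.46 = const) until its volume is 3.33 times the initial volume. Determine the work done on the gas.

-7520 J

n = P₁V₁/(RT₁) = 407×20.0/(8.314×562) = 1.74 mol.
Polytropic n=1.46: T₂ = T₁(V₁/V₂)^(n−1) = 562×(0.300)^0.46 = 323 K; P₂ = P₁(V₁/V₂)^n = 70.3 kPa.
W = (P₁V₁−P₂V₂)/(n−1) = (407×20.0−70.3×66.6)/0.46 = 7520 J.
Work done on the gas = −W_by = -7520 J.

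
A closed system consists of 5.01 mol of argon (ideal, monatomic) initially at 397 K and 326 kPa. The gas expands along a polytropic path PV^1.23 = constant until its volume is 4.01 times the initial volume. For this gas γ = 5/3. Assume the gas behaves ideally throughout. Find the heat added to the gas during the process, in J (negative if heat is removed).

V₁ = nRT₁/P₁ = 5.01×8.314×397/326 = 50.7 L.
Polytropic n=1.23: T₂ = T₁(V₁/V₂)^(n−1) = 397×(0.249)^0.23 = 288 K; P₂ = P₁(V₁/V₂)^n = 59.1 kPa.
W = (P₁V₁−P₂V₂)/(n−1) = (326×50.7−59.1×203)/0.23 = 19700 J.
ΔU = nCvΔT = 5.01×12.5×(288−397) = -6780 J.
Q = ΔU + W = 12900 J.

12900 J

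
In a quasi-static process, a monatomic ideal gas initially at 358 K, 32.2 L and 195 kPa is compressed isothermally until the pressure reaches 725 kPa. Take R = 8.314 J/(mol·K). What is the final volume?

8.66 L

Isothermal: T stays 358 K; PV = const ⇒ V₂ = 8.66 L, P₂ = 725 kPa.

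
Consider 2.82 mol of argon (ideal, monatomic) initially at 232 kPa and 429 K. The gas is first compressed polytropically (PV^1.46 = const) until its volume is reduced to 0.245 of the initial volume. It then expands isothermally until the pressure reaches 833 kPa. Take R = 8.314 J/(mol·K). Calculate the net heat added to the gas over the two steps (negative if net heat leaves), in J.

8720 J

V₁ = nRT₁/P₁ = 2.82×8.314×429/232 = 43.4 L.
Step 1 — Polytropic n=1.46: T₂ = T₁(V₁/V₂)^(n−1) = 429×(4.08)^0.46 = 819 K; P₂ = P₁(V₁/V₂)^n = 1810 kPa.
W = (P₁V₁−P₂V₂)/(n−1) = (232×43.4−1810×10.6)/0.46 = -19900 J.
ΔU = nCvΔT = 2.82×12.5×(819−429) = 13700 J.
Q = ΔU + W = -6170 J.
State after step 1: P = 1810 kPa, V = 10.6 L, T = 819 K.
Step 2 — Isothermal: T stays 819 K; PV = const ⇒ V₂ = 23.1 L, P₂ = 833 kPa.
ΔU = 0 (ideal gas, T constant).
W = nRT ln(V₂/V₁) = 2.82×8.314×819×ln(2.17) = 14900 J.
Q = ΔU + W = 14900 J.
Net over both steps: W = -5000 J, Q = 8720 J, ΔU = 13700 J.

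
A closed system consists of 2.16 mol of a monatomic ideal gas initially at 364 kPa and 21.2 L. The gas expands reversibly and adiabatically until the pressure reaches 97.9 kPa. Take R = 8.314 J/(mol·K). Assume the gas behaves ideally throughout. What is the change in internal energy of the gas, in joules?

T₁ = P₁V₁/(nR) = 364×21.2/(2.16×8.314) = 430 K.
Adiabatic: T₂/T₁ = (P₂/P₁)^((γ−1)/γ) ⇒ T₂ = 430×(0.269)^0.400 = 254 K; V₂ = 46.6 L.
For an ideal gas ΔU = nCvΔT with Cv = (3/2)R = 12.5 J/(mol·K).
ΔU = 2.16×12.5×(254−430) = -4730 J.

-4730 J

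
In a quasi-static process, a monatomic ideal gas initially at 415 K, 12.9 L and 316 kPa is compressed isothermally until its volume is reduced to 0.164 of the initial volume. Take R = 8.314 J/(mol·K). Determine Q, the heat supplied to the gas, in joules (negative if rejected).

-7370 J

n = P₁V₁/(RT₁) = 316×12.9/(8.314×415) = 1.18 mol.
Isothermal: T stays 415 K; PV = const ⇒ V₂ = 2.12 L, P₂ = 1930 kPa.
ΔU = 0 (ideal gas, T constant).
W = nRT ln(V₂/V₁) = 1.18×8.314×415×ln(0.164) = -7370 J.
Q = ΔU + W = -7370 J.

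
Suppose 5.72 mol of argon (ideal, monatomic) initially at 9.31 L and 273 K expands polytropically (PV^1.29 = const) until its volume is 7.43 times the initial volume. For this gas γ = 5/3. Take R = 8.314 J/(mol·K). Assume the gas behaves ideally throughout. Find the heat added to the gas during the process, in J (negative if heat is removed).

P₁ = nRT₁/V₁ = 5.72×8.314×273/9.31 = 1390 kPa.
Polytropic n=1.29: T₂ = T₁(V₁/V₂)^(n−1) = 273×(0.135)^0.29 = 153 K; P₂ = P₁(V₁/V₂)^n = 105 kPa.
W = (P₁V₁−P₂V₂)/(n−1) = (1390×9.31−105×69.2)/0.29 = 19700 J.
ΔU = nCvΔT = 5.72×12.5×(153−273) = -8590 J.
Q = ΔU + W = 11200 J.

11200 J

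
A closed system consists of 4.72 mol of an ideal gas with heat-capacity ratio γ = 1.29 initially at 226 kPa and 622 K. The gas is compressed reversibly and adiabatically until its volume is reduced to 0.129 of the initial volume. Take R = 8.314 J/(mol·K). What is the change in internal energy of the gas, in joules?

V₁ = nRT₁/P₁ = 4.72×8.314×622/226 = 108 L.
Adiabatic: TV^(γ−1) = const ⇒ T₂ = 622×(7.75)^0.290 = 1130 K; PV^γ = const ⇒ P₂ = 3170 kPa.
For an ideal gas ΔU = nCvΔT with Cv = R/(γ−1) = 28.7 J/(mol·K).
ΔU = 4.72×28.7×(1130−622) = 68300 J.

68300 J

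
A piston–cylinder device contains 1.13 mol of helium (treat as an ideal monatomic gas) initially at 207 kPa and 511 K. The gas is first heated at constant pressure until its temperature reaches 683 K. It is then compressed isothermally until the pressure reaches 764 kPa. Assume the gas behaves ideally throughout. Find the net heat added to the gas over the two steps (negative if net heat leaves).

V₁ = nRT₁/P₁ = 1.13×8.314×511/207 = 23.2 L.
Step 1 — Isobaric: P stays 207 kPa; V/T = const ⇒ T₂ = 683 K, V₂ = 31.0 L.
W = PΔV = 207×(31.0−23.2) kPa·L = 1620 J.
ΔU = nCvΔT = 1.13×12.5×(683−511) = 2420 J.
Q = ΔU + W = nCpΔT = 4040 J.
State after step 1: P = 207 kPa, V = 31.0 L, T = 683 K.
Step 2 — Isothermal: T stays 683 K; PV = const ⇒ V₂ = 8.40 L, P₂ = 764 kPa.
ΔU = 0 (ideal gas, T constant).
W = nRT ln(V₂/V₁) = 1.13×8.314×683×ln(0.271) = -8380 J.
Q = ΔU + W = -8380 J.
Net over both steps: W = -6760 J, Q = -4340 J, ΔU = 2420 J.

-4340 J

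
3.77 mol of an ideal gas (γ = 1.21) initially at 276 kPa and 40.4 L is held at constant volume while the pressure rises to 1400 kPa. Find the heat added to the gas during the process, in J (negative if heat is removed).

T₁ = P₁V₁/(nR) = 276×40.4/(3.77×8.314) = 356 K.
Isochoric: V stays 40.4 L; P/T = const ⇒ T₂ = 1800 K, P₂ = 1400 kPa.
W = 0 (no volume change).
ΔU = nCvΔT = 3.77×39.6×(1800−356) = 216000 J.
Q = ΔU = 216000 J.

216000 J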